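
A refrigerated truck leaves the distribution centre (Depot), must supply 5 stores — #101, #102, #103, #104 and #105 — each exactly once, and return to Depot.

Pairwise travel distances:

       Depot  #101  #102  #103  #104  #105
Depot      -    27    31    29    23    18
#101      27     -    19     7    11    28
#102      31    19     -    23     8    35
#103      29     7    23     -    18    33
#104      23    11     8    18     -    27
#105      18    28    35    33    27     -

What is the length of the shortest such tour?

Depot - #101 - #102 - #103 - #104 - #105 - Depot: 27+19+23+18+27+18 = 132
Depot - #101 - #102 - #103 - #105 - #104 - Depot: 27+19+23+33+27+23 = 152
Depot - #101 - #102 - #104 - #103 - #105 - Depot: 27+19+8+18+33+18 = 123
Depot - #101 - #102 - #104 - #105 - #103 - Depot: 27+19+8+27+33+29 = 143
Depot - #101 - #102 - #105 - #103 - #104 - Depot: 27+19+35+33+18+23 = 155
Depot - #101 - #102 - #105 - #104 - #103 - Depot: 27+19+35+27+18+29 = 155
Depot - #101 - #103 - #102 - #104 - #105 - Depot: 27+7+23+8+27+18 = 110
Depot - #101 - #103 - #102 - #105 - #104 - Depot: 27+7+23+35+27+23 = 142
Depot - #101 - #103 - #104 - #102 - #105 - Depot: 27+7+18+8+35+18 = 113
Depot - #101 - #103 - #104 - #105 - #102 - Depot: 27+7+18+27+35+31 = 145
Depot - #101 - #103 - #105 - #102 - #104 - Depot: 27+7+33+35+8+23 = 133
Depot - #101 - #103 - #105 - #104 - #102 - Depot: 27+7+33+27+8+31 = 133
Depot - #101 - #104 - #102 - #103 - #105 - Depot: 27+11+8+23+33+18 = 120
Depot - #101 - #104 - #102 - #105 - #103 - Depot: 27+11+8+35+33+29 = 143
… (46 more)
Depot - #104 - #102 - #103 - #101 - #105 - Depot: 23+8+23+7+28+18 = 107  ← best
The minimum is 107.
One optimal route: Depot → #104 → #102 → #103 → #101 → #105 → Depot (or its reverse).

107 — the shortest possible round trip.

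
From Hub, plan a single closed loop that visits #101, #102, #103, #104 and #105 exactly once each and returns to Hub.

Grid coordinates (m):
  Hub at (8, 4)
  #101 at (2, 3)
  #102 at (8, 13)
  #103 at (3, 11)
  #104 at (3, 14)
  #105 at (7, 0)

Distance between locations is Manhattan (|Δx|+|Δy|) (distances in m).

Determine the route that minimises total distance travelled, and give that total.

Shortest round trip = 40 m.

There are 60 distinct closed tours to check (reversals are equivalent).
Hub→#101→#102→#103→#104→#105→Hub: 7+16+7+3+18+5 = 56
Hub→#101→#102→#103→#105→#104→Hub: 7+16+7+15+18+15 = 78
Hub→#101→#102→#104→#103→#105→Hub: 7+16+6+3+15+5 = 52
Hub→#101→#102→#104→#105→#103→Hub: 7+16+6+18+15+12 = 74
Hub→#101→#102→#105→#103→#104→Hub: 7+16+14+15+3+15 = 70
Hub→#101→#102→#105→#104→#103→Hub: 7+16+14+18+3+12 = 70
Hub→#101→#103→#102→#104→#105→Hub: 7+9+7+6+18+5 = 52
Hub→#101→#103→#102→#105→#104→Hub: 7+9+7+14+18+15 = 70
Hub→#101→#103→#104→#102→#105→Hub: 7+9+3+6+14+5 = 44
Hub→#101→#103→#104→#105→#102→Hub: 7+9+3+18+14+9 = 60
Hub→#101→#103→#105→#102→#104→Hub: 7+9+15+14+6+15 = 66
Hub→#101→#103→#105→#104→#102→Hub: 7+9+15+18+6+9 = 64
Hub→#101→#104→#102→#103→#105→Hub: 7+12+6+7+15+5 = 52
Hub→#101→#104→#102→#105→#103→Hub: 7+12+6+14+15+12 = 66
… (46 more)
Hub→#102→#104→#103→#101→#105→Hub: 9+6+3+9+8+5 = 40  ← best
The minimum is 40.
One optimal route: Hub → #102 → #104 → #103 → #101 → #105 → Hub (or its reverse).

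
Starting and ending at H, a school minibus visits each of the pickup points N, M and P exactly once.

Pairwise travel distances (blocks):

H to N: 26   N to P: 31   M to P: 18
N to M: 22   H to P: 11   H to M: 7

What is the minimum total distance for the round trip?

H → N → M → P → H: 26+22+18+11 = 77
H → N → P → M → H: 26+31+18+7 = 82
H → M → N → P → H: 7+22+31+11 = 71
The minimum is 71.
One optimal route: H → M → N → P → H (or its reverse).

71 blocks — the shortest possible round trip.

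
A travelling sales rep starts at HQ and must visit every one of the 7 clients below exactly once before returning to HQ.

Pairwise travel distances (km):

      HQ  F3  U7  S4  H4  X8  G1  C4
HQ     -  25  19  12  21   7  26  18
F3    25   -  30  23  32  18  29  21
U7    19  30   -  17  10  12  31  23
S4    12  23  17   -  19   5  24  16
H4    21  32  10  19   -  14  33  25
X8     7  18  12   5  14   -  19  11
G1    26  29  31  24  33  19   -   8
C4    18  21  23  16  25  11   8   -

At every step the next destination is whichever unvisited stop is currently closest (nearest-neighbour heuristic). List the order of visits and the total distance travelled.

From HQ: distances to unvisited — X8=7, S4=12, C4=18, U7=19, H4=21, F3=25, G1=26. Nearest is X8 (7).
From X8: distances to unvisited — S4=5, C4=11, U7=12, H4=14, F3=18, G1=19. Nearest is S4 (5).
From S4: distances to unvisited — C4=16, U7=17, H4=19, F3=23, G1=24. Nearest is C4 (16).
From C4: distances to unvisited — G1=8, F3=21, U7=23, H4=25. Nearest is G1 (8).
From G1: distances to unvisited — F3=29, U7=31, H4=33. Nearest is F3 (29).
From F3: distances to unvisited — U7=30, H4=32. Nearest is U7 (30).
From U7: distances to unvisited — H4=10. Nearest is H4 (10).
Return H4→HQ: 21.
Total = 7 + 5 + 16 + 8 + 29 + 30 + 10 + 21 = 126.

126 km along HQ → X8 → S4 → C4 → G1 → F3 → U7 → H4 → HQ.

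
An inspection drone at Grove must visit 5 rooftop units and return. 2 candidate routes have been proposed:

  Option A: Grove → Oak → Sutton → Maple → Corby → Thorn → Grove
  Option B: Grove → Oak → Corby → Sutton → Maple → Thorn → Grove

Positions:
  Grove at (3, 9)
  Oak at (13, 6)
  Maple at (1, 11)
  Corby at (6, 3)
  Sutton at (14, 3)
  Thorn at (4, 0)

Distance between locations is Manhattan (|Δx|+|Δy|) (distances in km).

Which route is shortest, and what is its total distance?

66 km — Option A is the shortest.

Option A: 13 + 4 + 21 + 13 + 5 + 10 = 66
Option B: 13 + 10 + 8 + 21 + 14 + 10 = 76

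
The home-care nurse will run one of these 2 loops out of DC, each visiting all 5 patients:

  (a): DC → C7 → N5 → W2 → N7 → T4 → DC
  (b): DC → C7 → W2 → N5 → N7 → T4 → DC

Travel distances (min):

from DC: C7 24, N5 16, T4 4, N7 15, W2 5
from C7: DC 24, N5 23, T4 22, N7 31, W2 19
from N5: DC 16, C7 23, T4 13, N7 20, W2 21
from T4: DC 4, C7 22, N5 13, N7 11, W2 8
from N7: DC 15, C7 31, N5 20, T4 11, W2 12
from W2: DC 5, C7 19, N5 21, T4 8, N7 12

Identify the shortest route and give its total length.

(a): 24 + 23 + 21 + 12 + 11 + 4 = 95
(b): 24 + 19 + 21 + 20 + 11 + 4 = 99

Shortest is (a), total 95 min.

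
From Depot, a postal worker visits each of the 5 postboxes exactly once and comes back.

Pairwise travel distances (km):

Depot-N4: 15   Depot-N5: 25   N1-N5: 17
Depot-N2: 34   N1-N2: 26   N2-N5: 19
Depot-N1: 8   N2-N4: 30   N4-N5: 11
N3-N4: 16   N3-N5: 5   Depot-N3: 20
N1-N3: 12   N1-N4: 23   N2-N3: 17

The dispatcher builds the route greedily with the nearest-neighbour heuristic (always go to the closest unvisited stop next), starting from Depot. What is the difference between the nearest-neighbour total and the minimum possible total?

The nearest-neighbour route is 18 km longer than optimal.

From Depot: N1=8, N4=15, N3=20, N5=25, N2=34 → choose N1 (8).
From N1: N3=12, N5=17, N4=23, N2=26 → choose N3 (12).
From N3: N5=5, N4=16, N2=17 → choose N5 (5).
From N5: N4=11, N2=19 → choose N4 (11).
From N4: N2=30 → choose N2 (30).
NN route Depot → N1 → N3 → N5 → N4 → N2 → Depot costs 100.
Optimal: Depot → N1 → N2 → N3 → N5 → N4 → Depot costs 82 (by enumerating all 60 distinct tours).
Excess = 100 − 82 = 18.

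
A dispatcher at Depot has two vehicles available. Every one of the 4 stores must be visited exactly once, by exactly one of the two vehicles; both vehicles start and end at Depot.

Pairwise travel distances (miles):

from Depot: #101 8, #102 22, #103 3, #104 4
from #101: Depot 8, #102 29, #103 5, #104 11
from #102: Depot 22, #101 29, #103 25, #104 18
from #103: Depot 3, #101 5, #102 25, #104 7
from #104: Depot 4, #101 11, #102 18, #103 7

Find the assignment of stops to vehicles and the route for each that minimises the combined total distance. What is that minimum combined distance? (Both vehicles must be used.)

There are 2^3 − 1 = 7 ways to divide the 4 stops into two non-empty groups. For each, the best each vehicle can do is its own shortest tour through its group:
  {#101} + {#102, #103, #104}: 16 + 50 = 66
  {#102} + {#101, #103, #104}: 44 + 23 = 67
  {#101, #102} + {#103, #104}: 59 + 14 = 73
  {#103} + {#101, #102, #104}: 6 + 59 = 65
  {#101, #103} + {#102, #104}: 16 + 44 = 60
  {#102, #103} + {#101, #104}: 50 + 23 = 73
  … (7 splits in total)
Best: vehicle 1 Depot → #101 → #103 → Depot = 16; vehicle 2 Depot → #102 → #104 → Depot = 44; combined 60.

Minimum combined distance: 60 miles.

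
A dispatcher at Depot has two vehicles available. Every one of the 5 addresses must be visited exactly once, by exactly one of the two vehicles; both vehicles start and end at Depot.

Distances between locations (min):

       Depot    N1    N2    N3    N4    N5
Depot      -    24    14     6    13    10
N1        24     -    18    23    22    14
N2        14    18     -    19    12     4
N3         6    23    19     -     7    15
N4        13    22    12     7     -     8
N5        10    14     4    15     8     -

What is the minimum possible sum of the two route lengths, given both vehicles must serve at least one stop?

There are 2^4 − 1 = 15 ways to divide the 5 stops into two non-empty groups. For each, the best each vehicle can do is its own shortest tour through its group:
  {N1} + {N2, N3, N4, N5}: 48 + 39 = 87
  {N2} + {N1, N3, N4, N5}: 28 + 59 = 87
  {N1, N2} + {N3, N4, N5}: 56 + 31 = 87
  {N3} + {N1, N2, N4, N5}: 12 + 67 = 79
  {N1, N3} + {N2, N4, N5}: 53 + 39 = 92
  {N2, N3} + {N1, N4, N5}: 39 + 59 = 98
  … (15 splits in total)
Best: vehicle 1 Depot → N3 → Depot = 12; vehicle 2 Depot → N1 → N2 → N5 → N4 → Depot = 67; combined 79.

79 min — the smallest possible combined total.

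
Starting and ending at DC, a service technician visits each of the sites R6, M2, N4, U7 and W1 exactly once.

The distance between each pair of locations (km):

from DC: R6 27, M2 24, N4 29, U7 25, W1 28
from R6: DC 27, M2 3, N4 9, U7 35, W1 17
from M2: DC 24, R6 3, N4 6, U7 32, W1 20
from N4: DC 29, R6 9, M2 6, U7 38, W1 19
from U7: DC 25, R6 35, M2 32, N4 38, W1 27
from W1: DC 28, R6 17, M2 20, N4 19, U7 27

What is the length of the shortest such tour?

With 5 stops there are 5!/2 = 60 distinct round trips (a route and its reverse cost the same).
DC-R6-M2-N4-U7-W1-DC: 27+3+6+38+27+28 = 129
DC-R6-M2-N4-W1-U7-DC: 27+3+6+19+27+25 = 107
DC-R6-M2-U7-N4-W1-DC: 27+3+32+38+19+28 = 147
DC-R6-M2-U7-W1-N4-DC: 27+3+32+27+19+29 = 137
DC-R6-M2-W1-N4-U7-DC: 27+3+20+19+38+25 = 132
DC-R6-M2-W1-U7-N4-DC: 27+3+20+27+38+29 = 144
DC-R6-N4-M2-U7-W1-DC: 27+9+6+32+27+28 = 129
DC-R6-N4-M2-W1-U7-DC: 27+9+6+20+27+25 = 114
DC-R6-N4-U7-M2-W1-DC: 27+9+38+32+20+28 = 154
DC-R6-N4-U7-W1-M2-DC: 27+9+38+27+20+24 = 145
DC-R6-N4-W1-M2-U7-DC: 27+9+19+20+32+25 = 132
DC-R6-N4-W1-U7-M2-DC: 27+9+19+27+32+24 = 138
DC-R6-U7-M2-N4-W1-DC: 27+35+32+6+19+28 = 147
DC-R6-U7-M2-W1-N4-DC: 27+35+32+20+19+29 = 162
… (46 more)
The minimum is 107.
One optimal route: DC → R6 → M2 → N4 → W1 → U7 → DC (or its reverse).

Minimum total distance: 107 km.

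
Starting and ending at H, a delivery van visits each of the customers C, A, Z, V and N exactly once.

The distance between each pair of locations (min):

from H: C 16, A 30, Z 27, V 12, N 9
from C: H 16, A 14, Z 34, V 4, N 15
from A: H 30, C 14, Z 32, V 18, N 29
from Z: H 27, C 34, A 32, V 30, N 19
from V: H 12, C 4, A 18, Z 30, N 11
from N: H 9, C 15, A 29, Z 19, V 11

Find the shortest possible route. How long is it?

90 min — the shortest possible round trip.

H-C-A-Z-V-N-H: 16+14+32+30+11+9 = 112
H-C-A-Z-N-V-H: 16+14+32+19+11+12 = 104
H-C-A-V-Z-N-H: 16+14+18+30+19+9 = 106
H-C-A-V-N-Z-H: 16+14+18+11+19+27 = 105
H-C-A-N-Z-V-H: 16+14+29+19+30+12 = 120
H-C-A-N-V-Z-H: 16+14+29+11+30+27 = 127
H-C-Z-A-V-N-H: 16+34+32+18+11+9 = 120
H-C-Z-A-N-V-H: 16+34+32+29+11+12 = 134
H-C-Z-V-A-N-H: 16+34+30+18+29+9 = 136
H-C-Z-V-N-A-H: 16+34+30+11+29+30 = 150
H-C-Z-N-A-V-H: 16+34+19+29+18+12 = 128
H-C-Z-N-V-A-H: 16+34+19+11+18+30 = 128
H-C-V-A-Z-N-H: 16+4+18+32+19+9 = 98
H-C-V-A-N-Z-H: 16+4+18+29+19+27 = 113
… (46 more)
H-V-C-A-Z-N-H: 12+4+14+32+19+9 = 90  ← best
The minimum is 90.
One optimal route: H → V → C → A → Z → N → H (or its reverse).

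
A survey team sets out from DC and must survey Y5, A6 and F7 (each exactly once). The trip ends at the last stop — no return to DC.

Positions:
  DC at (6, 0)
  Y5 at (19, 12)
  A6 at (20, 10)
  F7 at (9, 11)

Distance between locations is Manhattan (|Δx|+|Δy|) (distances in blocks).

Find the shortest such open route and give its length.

There are 3! = 6 possible orderings.
DC→Y5→A6→F7: 25+3+12 = 40
DC→Y5→F7→A6: 25+11+12 = 48
DC→A6→Y5→F7: 24+3+11 = 38
DC→A6→F7→Y5: 24+12+11 = 47
DC→F7→Y5→A6: 14+11+3 = 28
DC→F7→A6→Y5: 14+12+3 = 29
The minimum is 28.
One shortest path: DC → F7 → Y5 → A6.

Minimum one-way distance = 28 blocks.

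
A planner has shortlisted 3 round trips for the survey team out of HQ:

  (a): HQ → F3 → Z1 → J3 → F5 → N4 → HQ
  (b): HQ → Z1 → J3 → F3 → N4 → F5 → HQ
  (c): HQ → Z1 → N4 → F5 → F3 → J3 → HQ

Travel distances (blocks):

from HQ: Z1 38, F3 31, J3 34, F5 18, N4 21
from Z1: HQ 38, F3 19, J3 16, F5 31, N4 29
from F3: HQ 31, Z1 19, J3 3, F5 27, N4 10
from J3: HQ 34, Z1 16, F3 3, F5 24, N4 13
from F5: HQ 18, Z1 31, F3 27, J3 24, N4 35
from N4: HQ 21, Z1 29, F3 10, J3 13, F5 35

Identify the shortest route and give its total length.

Shortest is (b), total 120 blocks.

(a): 31 + 19 + 16 + 24 + 35 + 21 = 146
(b): 38 + 16 + 3 + 10 + 35 + 18 = 120
(c): 38 + 29 + 35 + 27 + 3 + 34 = 166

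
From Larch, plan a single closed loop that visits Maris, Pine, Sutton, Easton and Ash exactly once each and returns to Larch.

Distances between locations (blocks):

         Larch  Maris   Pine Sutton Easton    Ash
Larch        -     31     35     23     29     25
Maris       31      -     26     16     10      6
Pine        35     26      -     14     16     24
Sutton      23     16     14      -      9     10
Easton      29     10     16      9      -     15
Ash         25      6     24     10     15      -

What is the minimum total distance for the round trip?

With 5 stops there are 5!/2 = 60 distinct round trips (a route and its reverse cost the same).
Larch-Maris-Pine-Sutton-Easton-Ash-Larch: 31+26+14+9+15+25 = 120
Larch-Maris-Pine-Sutton-Ash-Easton-Larch: 31+26+14+10+15+29 = 125
Larch-Maris-Pine-Easton-Sutton-Ash-Larch: 31+26+16+9+10+25 = 117
Larch-Maris-Pine-Easton-Ash-Sutton-Larch: 31+26+16+15+10+23 = 121
Larch-Maris-Pine-Ash-Sutton-Easton-Larch: 31+26+24+10+9+29 = 129
Larch-Maris-Pine-Ash-Easton-Sutton-Larch: 31+26+24+15+9+23 = 128
Larch-Maris-Sutton-Pine-Easton-Ash-Larch: 31+16+14+16+15+25 = 117
Larch-Maris-Sutton-Pine-Ash-Easton-Larch: 31+16+14+24+15+29 = 129
Larch-Maris-Sutton-Easton-Pine-Ash-Larch: 31+16+9+16+24+25 = 121
Larch-Maris-Sutton-Easton-Ash-Pine-Larch: 31+16+9+15+24+35 = 130
Larch-Maris-Sutton-Ash-Pine-Easton-Larch: 31+16+10+24+16+29 = 126
Larch-Maris-Sutton-Ash-Easton-Pine-Larch: 31+16+10+15+16+35 = 123
Larch-Maris-Easton-Pine-Sutton-Ash-Larch: 31+10+16+14+10+25 = 106
Larch-Maris-Easton-Pine-Ash-Sutton-Larch: 31+10+16+24+10+23 = 114
… (46 more)
Larch-Sutton-Pine-Easton-Maris-Ash-Larch: 23+14+16+10+6+25 = 94  ← best
The minimum is 94.
One optimal route: Larch → Sutton → Pine → Easton → Maris → Ash → Larch (or its reverse).

94 blocks — the shortest possible round trip.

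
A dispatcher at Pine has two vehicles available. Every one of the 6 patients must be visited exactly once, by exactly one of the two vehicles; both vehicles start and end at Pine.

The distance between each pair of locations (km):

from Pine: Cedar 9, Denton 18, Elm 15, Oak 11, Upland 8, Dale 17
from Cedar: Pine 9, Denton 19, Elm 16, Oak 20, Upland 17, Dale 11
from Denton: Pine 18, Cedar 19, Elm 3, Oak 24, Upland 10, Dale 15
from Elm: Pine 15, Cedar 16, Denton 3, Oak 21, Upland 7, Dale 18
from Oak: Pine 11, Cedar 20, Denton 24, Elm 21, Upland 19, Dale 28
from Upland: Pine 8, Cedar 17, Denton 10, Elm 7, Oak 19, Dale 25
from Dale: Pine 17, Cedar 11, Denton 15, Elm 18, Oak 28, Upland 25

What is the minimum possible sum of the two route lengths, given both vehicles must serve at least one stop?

Minimum combined distance: 75 km.

Check every non-empty split of the stops between the two vehicles; for each half take its own optimal tour:
  {Cedar} + {Denton, Elm, Oak, Upland, Dale}: 18 + 72 = 90
  {Denton} + {Cedar, Elm, Oak, Upland, Dale}: 36 + 75 = 111
  {Cedar, Denton} + {Elm, Oak, Upland, Dale}: 46 + 72 = 118
  {Elm} + {Cedar, Denton, Oak, Upland, Dale}: 30 + 75 = 105
  {Cedar, Elm} + {Denton, Oak, Upland, Dale}: 40 + 72 = 112
  {Denton, Elm} + {Cedar, Oak, Upland, Dale}: 36 + 75 = 111
  … (31 splits in total)
  {Oak} + {Cedar, Denton, Elm, Upland, Dale}: 22 + 53 = 75  ← best
Best: vehicle 1 Pine → Oak → Pine = 22; vehicle 2 Pine → Cedar → Dale → Denton → Elm → Upland → Pine = 53; combined 75.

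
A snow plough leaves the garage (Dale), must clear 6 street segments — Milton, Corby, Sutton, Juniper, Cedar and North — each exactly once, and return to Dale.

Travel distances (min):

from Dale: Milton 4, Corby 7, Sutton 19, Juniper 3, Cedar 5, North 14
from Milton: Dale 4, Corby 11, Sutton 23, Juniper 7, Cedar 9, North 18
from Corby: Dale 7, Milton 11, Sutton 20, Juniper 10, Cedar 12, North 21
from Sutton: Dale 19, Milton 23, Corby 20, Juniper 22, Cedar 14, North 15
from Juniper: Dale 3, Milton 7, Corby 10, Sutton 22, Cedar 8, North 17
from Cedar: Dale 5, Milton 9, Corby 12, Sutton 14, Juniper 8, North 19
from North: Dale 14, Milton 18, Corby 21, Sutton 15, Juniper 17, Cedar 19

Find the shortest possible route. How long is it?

Shortest round trip = 76 min.

There are 360 distinct closed tours to check (reversals are equivalent).
Dale - Milton - Corby - Sutton - Juniper - Cedar - North - Dale: 4+11+20+22+8+19+14 = 98
Dale - Milton - Corby - Sutton - Juniper - North - Cedar - Dale: 4+11+20+22+17+19+5 = 98
Dale - Milton - Corby - Sutton - Cedar - Juniper - North - Dale: 4+11+20+14+8+17+14 = 88
Dale - Milton - Corby - Sutton - Cedar - North - Juniper - Dale: 4+11+20+14+19+17+3 = 88
Dale - Milton - Corby - Sutton - North - Juniper - Cedar - Dale: 4+11+20+15+17+8+5 = 80
Dale - Milton - Corby - Sutton - North - Cedar - Juniper - Dale: 4+11+20+15+19+8+3 = 80
Dale - Milton - Corby - Juniper - Sutton - Cedar - North - Dale: 4+11+10+22+14+19+14 = 94
Dale - Milton - Corby - Juniper - Sutton - North - Cedar - Dale: 4+11+10+22+15+19+5 = 86
… (352 more)
Dale - Milton - Corby - Juniper - Cedar - Sutton - North - Dale: 4+11+10+8+14+15+14 = 76  ← best
The minimum is 76.
One optimal route: Dale → Milton → Corby → Juniper → Cedar → Sutton → North → Dale (or its reverse).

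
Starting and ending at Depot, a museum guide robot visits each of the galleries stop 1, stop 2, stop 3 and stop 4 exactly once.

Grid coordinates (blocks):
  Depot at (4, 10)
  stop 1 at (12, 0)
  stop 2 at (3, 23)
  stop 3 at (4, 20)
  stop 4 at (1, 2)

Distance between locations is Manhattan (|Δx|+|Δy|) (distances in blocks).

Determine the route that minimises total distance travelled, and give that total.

Shortest round trip = 68 blocks.

Depot - stop 1 - stop 2 - stop 3 - stop 4 - Depot: 18+32+4+21+11 = 86
Depot - stop 1 - stop 2 - stop 4 - stop 3 - Depot: 18+32+23+21+10 = 104
Depot - stop 1 - stop 3 - stop 2 - stop 4 - Depot: 18+28+4+23+11 = 84
Depot - stop 1 - stop 3 - stop 4 - stop 2 - Depot: 18+28+21+23+14 = 104
Depot - stop 1 - stop 4 - stop 2 - stop 3 - Depot: 18+13+23+4+10 = 68
Depot - stop 1 - stop 4 - stop 3 - stop 2 - Depot: 18+13+21+4+14 = 70
Depot - stop 2 - stop 1 - stop 3 - stop 4 - Depot: 14+32+28+21+11 = 106
Depot - stop 2 - stop 1 - stop 4 - stop 3 - Depot: 14+32+13+21+10 = 90
Depot - stop 2 - stop 3 - stop 1 - stop 4 - Depot: 14+4+28+13+11 = 70
Depot - stop 2 - stop 4 - stop 1 - stop 3 - Depot: 14+23+13+28+10 = 88
Depot - stop 3 - stop 1 - stop 2 - stop 4 - Depot: 10+28+32+23+11 = 104
Depot - stop 3 - stop 2 - stop 1 - stop 4 - Depot: 10+4+32+13+11 = 70
The minimum is 68.
One optimal route: Depot → stop 1 → stop 4 → stop 2 → stop 3 → Depot (or its reverse).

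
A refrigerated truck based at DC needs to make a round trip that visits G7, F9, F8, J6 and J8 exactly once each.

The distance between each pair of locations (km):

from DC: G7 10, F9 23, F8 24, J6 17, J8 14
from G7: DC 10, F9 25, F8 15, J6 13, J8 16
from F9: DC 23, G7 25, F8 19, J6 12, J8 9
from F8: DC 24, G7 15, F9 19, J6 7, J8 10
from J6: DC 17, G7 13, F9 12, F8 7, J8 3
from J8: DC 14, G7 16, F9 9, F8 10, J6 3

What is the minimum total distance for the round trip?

DC - G7 - F9 - F8 - J6 - J8 - DC: 10+25+19+7+3+14 = 78
DC - G7 - F9 - F8 - J8 - J6 - DC: 10+25+19+10+3+17 = 84
DC - G7 - F9 - J6 - F8 - J8 - DC: 10+25+12+7+10+14 = 78
DC - G7 - F9 - J6 - J8 - F8 - DC: 10+25+12+3+10+24 = 84
DC - G7 - F9 - J8 - F8 - J6 - DC: 10+25+9+10+7+17 = 78
DC - G7 - F9 - J8 - J6 - F8 - DC: 10+25+9+3+7+24 = 78
DC - G7 - F8 - F9 - J6 - J8 - DC: 10+15+19+12+3+14 = 73
DC - G7 - F8 - F9 - J8 - J6 - DC: 10+15+19+9+3+17 = 73
DC - G7 - F8 - J6 - F9 - J8 - DC: 10+15+7+12+9+14 = 67
DC - G7 - F8 - J6 - J8 - F9 - DC: 10+15+7+3+9+23 = 67
DC - G7 - F8 - J8 - F9 - J6 - DC: 10+15+10+9+12+17 = 73
DC - G7 - F8 - J8 - J6 - F9 - DC: 10+15+10+3+12+23 = 73
DC - G7 - J6 - F9 - F8 - J8 - DC: 10+13+12+19+10+14 = 78
DC - G7 - J6 - F9 - J8 - F8 - DC: 10+13+12+9+10+24 = 78
… (46 more)
The minimum is 67.
One optimal route: DC → G7 → F8 → J6 → F9 → J8 → DC (or its reverse).

Shortest round trip = 67 km.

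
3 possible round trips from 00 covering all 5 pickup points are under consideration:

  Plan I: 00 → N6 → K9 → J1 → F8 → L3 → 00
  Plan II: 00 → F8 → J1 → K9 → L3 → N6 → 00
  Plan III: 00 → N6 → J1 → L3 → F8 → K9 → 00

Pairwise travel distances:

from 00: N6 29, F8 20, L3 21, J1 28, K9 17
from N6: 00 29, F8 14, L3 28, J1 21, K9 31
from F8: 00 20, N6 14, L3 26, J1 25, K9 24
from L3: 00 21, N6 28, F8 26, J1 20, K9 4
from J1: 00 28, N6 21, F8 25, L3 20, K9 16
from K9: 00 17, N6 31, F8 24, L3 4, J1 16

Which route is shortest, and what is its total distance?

122 — Plan II is the shortest.

Plan I: 29 + 31 + 16 + 25 + 26 + 21 = 148
Plan II: 20 + 25 + 16 + 4 + 28 + 29 = 122
Plan III: 29 + 21 + 20 + 26 + 24 + 17 = 137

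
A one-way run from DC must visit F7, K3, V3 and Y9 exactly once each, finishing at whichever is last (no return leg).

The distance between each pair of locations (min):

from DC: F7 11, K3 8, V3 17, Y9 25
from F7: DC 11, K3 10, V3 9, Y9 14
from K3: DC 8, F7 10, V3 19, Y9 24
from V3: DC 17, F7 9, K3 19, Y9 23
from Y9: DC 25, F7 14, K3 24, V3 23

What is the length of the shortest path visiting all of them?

Shortest open route: 50 min.

There are 4! = 24 possible orderings.
DC→F7→K3→V3→Y9: 11+10+19+23 = 63
DC→F7→K3→Y9→V3: 11+10+24+23 = 68
DC→F7→V3→K3→Y9: 11+9+19+24 = 63
DC→F7→V3→Y9→K3: 11+9+23+24 = 67
DC→F7→Y9→K3→V3: 11+14+24+19 = 68
DC→F7→Y9→V3→K3: 11+14+23+19 = 67
DC→K3→F7→V3→Y9: 8+10+9+23 = 50
DC→K3→F7→Y9→V3: 8+10+14+23 = 55
DC→K3→V3→F7→Y9: 8+19+9+14 = 50
DC→K3→V3→Y9→F7: 8+19+23+14 = 64
DC→K3→Y9→F7→V3: 8+24+14+9 = 55
DC→K3→Y9→V3→F7: 8+24+23+9 = 64
DC→V3→F7→K3→Y9: 17+9+10+24 = 60
DC→V3→F7→Y9→K3: 17+9+14+24 = 64
… (10 more)
The minimum is 50.
One shortest path: DC → K3 → F7 → V3 → Y9.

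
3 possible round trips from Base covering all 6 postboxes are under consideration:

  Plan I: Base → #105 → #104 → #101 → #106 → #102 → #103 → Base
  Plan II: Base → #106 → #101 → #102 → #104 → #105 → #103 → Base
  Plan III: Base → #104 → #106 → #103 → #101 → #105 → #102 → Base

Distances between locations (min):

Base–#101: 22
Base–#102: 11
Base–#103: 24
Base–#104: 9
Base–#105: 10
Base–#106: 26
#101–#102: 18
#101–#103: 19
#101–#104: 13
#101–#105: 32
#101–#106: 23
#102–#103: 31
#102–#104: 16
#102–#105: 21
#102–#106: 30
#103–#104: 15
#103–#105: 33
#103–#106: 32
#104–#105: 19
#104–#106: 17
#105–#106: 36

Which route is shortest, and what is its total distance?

Shortest is Plan III, total 141 min.

Plan I: 10 + 19 + 13 + 23 + 30 + 31 + 24 = 150
Plan II: 26 + 23 + 18 + 16 + 19 + 33 + 24 = 159
Plan III: 9 + 17 + 32 + 19 + 32 + 21 + 11 = 141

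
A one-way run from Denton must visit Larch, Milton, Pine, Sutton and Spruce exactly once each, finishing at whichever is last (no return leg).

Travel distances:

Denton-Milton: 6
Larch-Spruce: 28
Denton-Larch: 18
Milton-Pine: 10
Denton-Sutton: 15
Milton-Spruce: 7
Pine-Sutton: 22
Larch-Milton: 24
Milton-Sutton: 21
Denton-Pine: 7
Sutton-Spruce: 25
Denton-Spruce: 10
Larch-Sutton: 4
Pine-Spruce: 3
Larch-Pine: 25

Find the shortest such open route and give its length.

Minimum one-way distance = 42.

There are 5! = 120 possible orderings.
Denton→Larch→Milton→Pine→Sutton→Spruce: 18+24+10+22+25 = 99
Denton→Larch→Milton→Pine→Spruce→Sutton: 18+24+10+3+25 = 80
Denton→Larch→Milton→Sutton→Pine→Spruce: 18+24+21+22+3 = 88
Denton→Larch→Milton→Sutton→Spruce→Pine: 18+24+21+25+3 = 91
Denton→Larch→Milton→Spruce→Pine→Sutton: 18+24+7+3+22 = 74
Denton→Larch→Milton→Spruce→Sutton→Pine: 18+24+7+25+22 = 96
Denton→Larch→Pine→Milton→Sutton→Spruce: 18+25+10+21+25 = 99
Denton→Larch→Pine→Milton→Spruce→Sutton: 18+25+10+7+25 = 85
Denton→Larch→Pine→Sutton→Milton→Spruce: 18+25+22+21+7 = 93
Denton→Larch→Pine→Sutton→Spruce→Milton: 18+25+22+25+7 = 97
Denton→Larch→Pine→Spruce→Milton→Sutton: 18+25+3+7+21 = 74
Denton→Larch→Pine→Spruce→Sutton→Milton: 18+25+3+25+21 = 92
Denton→Larch→Sutton→Milton→Pine→Spruce: 18+4+21+10+3 = 56
Denton→Larch→Sutton→Milton→Spruce→Pine: 18+4+21+7+3 = 53
… (106 more)
Denton→Milton→Spruce→Pine→Sutton→Larch: 6+7+3+22+4 = 42  ← best
The minimum is 42.
One shortest path: Denton → Milton → Spruce → Pine → Sutton → Larch.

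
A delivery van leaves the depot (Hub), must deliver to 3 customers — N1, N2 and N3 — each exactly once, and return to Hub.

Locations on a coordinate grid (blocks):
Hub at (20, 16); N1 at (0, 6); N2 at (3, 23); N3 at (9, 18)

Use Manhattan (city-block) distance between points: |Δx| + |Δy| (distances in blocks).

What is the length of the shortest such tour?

74 blocks — the shortest possible round trip.

Hub→N1→N2→N3→Hub: 30+20+11+13 = 74
Hub→N1→N3→N2→Hub: 30+21+11+24 = 86
Hub→N2→N1→N3→Hub: 24+20+21+13 = 78
The minimum is 74.
One optimal route: Hub → N1 → N2 → N3 → Hub (or its reverse).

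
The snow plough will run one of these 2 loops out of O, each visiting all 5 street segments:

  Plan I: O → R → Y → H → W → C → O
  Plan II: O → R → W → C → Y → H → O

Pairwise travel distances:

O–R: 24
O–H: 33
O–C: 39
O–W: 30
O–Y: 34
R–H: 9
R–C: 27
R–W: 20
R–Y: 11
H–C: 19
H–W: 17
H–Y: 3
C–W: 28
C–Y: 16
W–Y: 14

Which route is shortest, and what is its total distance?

Shortest is Plan I, total 122.

Plan I: 24 + 11 + 3 + 17 + 28 + 39 = 122
Plan II: 24 + 20 + 28 + 16 + 3 + 33 = 124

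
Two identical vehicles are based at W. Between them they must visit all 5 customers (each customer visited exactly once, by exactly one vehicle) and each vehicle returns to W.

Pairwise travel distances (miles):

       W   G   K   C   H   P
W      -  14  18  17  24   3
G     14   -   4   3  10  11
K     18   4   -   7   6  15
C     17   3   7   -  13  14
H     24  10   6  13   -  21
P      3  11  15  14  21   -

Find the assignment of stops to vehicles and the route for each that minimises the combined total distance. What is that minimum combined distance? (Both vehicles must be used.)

Minimum combined distance: 60 miles.

Check every non-empty split of the stops between the two vehicles; for each half take its own optimal tour:
  {G} + {K, C, H, P}: 28 + 54 = 82
  {K} + {G, C, H, P}: 36 + 54 = 90
  {G, K} + {C, H, P}: 36 + 54 = 90
  {C} + {G, K, H, P}: 34 + 48 = 82
  {G, C} + {K, H, P}: 34 + 48 = 82
  {K, C} + {G, H, P}: 42 + 48 = 90
  … (15 splits in total)
  {G, K, C, H} + {P}: 54 + 6 = 60  ← best
Best: vehicle 1 W → G → K → H → C → W = 54; vehicle 2 W → P → W = 6; combined 60.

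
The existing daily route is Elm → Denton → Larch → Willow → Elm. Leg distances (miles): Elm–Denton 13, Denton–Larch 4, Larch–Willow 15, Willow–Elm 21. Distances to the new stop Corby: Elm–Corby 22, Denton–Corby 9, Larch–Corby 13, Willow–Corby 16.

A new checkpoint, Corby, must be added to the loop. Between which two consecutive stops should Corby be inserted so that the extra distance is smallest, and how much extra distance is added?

+14 miles — insert Corby between Larch and Willow.

Insertion cost between consecutive stops i–j is d(i,Corby) + d(Corby,j) − d(i,j):
  between Elm and Denton: 22 + 9 − 13 = 18
  between Denton and Larch: 9 + 13 − 4 = 18
  between Larch and Willow: 13 + 16 − 15 = 14
  between Willow and Elm: 16 + 22 − 21 = 17
Cheapest insertion is between Larch and Willow, adding 14.
New total = 53 + 14 = 67.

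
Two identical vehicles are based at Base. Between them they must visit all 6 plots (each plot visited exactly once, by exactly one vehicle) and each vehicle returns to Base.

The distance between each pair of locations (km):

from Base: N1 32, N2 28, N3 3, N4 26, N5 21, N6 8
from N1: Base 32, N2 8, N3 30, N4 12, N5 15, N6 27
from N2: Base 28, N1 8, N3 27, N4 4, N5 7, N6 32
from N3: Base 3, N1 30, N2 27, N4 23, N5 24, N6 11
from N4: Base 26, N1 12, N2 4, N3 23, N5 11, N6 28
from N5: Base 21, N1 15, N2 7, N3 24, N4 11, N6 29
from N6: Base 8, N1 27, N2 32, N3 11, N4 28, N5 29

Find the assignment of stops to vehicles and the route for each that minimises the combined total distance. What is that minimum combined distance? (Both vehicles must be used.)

Check every non-empty split of the stops between the two vehicles; for each half take its own optimal tour:
  {N1} + {N2, N3, N4, N5, N6}: 64 + 74 = 138
  {N2} + {N1, N3, N4, N5, N6}: 56 + 85 = 141
  {N1, N2} + {N3, N4, N5, N6}: 68 + 74 = 142
  {N3} + {N1, N2, N4, N5, N6}: 6 + 79 = 85
  {N1, N3} + {N2, N4, N5, N6}: 65 + 68 = 133
  {N2, N3} + {N1, N4, N5, N6}: 58 + 79 = 137
  … (31 splits in total)
Best: vehicle 1 Base → N3 → Base = 6; vehicle 2 Base → N5 → N2 → N4 → N1 → N6 → Base = 79; combined 85.

85 km — the smallest possible combined total.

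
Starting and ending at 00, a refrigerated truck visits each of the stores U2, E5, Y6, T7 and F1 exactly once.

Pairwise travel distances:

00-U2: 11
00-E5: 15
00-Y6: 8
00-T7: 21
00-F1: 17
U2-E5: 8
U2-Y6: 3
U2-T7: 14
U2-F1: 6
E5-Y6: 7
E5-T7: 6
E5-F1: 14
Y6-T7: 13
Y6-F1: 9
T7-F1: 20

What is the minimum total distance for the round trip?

Minimum total distance: 58.

With 5 stops there are 5!/2 = 60 distinct round trips (a route and its reverse cost the same).
00-U2-E5-Y6-T7-F1-00: 11+8+7+13+20+17 = 76
00-U2-E5-Y6-F1-T7-00: 11+8+7+9+20+21 = 76
00-U2-E5-T7-Y6-F1-00: 11+8+6+13+9+17 = 64
00-U2-E5-T7-F1-Y6-00: 11+8+6+20+9+8 = 62
00-U2-E5-F1-Y6-T7-00: 11+8+14+9+13+21 = 76
00-U2-E5-F1-T7-Y6-00: 11+8+14+20+13+8 = 74
00-U2-Y6-E5-T7-F1-00: 11+3+7+6+20+17 = 64
00-U2-Y6-E5-F1-T7-00: 11+3+7+14+20+21 = 76
00-U2-Y6-T7-E5-F1-00: 11+3+13+6+14+17 = 64
00-U2-Y6-T7-F1-E5-00: 11+3+13+20+14+15 = 76
00-U2-Y6-F1-E5-T7-00: 11+3+9+14+6+21 = 64
00-U2-Y6-F1-T7-E5-00: 11+3+9+20+6+15 = 64
00-U2-T7-E5-Y6-F1-00: 11+14+6+7+9+17 = 64
00-U2-T7-E5-F1-Y6-00: 11+14+6+14+9+8 = 62
… (46 more)
00-U2-F1-E5-T7-Y6-00: 11+6+14+6+13+8 = 58  ← best
The minimum is 58.
One optimal route: 00 → U2 → F1 → E5 → T7 → Y6 → 00 (or its reverse).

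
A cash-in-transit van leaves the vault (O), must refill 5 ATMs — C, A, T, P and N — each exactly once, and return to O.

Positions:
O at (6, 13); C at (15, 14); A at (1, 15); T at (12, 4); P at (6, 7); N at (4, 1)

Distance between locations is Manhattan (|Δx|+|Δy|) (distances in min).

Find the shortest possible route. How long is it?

Shortest round trip = 60 min.

There are 60 distinct closed tours to check (reversals are equivalent).
O → C → A → T → P → N → O: 10+15+22+9+8+14 = 78
O → C → A → T → N → P → O: 10+15+22+11+8+6 = 72
O → C → A → P → T → N → O: 10+15+13+9+11+14 = 72
O → C → A → P → N → T → O: 10+15+13+8+11+15 = 72
O → C → A → N → T → P → O: 10+15+17+11+9+6 = 68
O → C → A → N → P → T → O: 10+15+17+8+9+15 = 74
O → C → T → A → P → N → O: 10+13+22+13+8+14 = 80
O → C → T → A → N → P → O: 10+13+22+17+8+6 = 76
O → C → T → P → A → N → O: 10+13+9+13+17+14 = 76
O → C → T → P → N → A → O: 10+13+9+8+17+7 = 64
O → C → T → N → A → P → O: 10+13+11+17+13+6 = 70
O → C → T → N → P → A → O: 10+13+11+8+13+7 = 62
O → C → P → A → T → N → O: 10+16+13+22+11+14 = 86
O → C → P → A → N → T → O: 10+16+13+17+11+15 = 82
… (46 more)
O → A → C → T → N → P → O: 7+15+13+11+8+6 = 60  ← best
The minimum is 60.
One optimal route: O → A → C → T → N → P → O (or its reverse).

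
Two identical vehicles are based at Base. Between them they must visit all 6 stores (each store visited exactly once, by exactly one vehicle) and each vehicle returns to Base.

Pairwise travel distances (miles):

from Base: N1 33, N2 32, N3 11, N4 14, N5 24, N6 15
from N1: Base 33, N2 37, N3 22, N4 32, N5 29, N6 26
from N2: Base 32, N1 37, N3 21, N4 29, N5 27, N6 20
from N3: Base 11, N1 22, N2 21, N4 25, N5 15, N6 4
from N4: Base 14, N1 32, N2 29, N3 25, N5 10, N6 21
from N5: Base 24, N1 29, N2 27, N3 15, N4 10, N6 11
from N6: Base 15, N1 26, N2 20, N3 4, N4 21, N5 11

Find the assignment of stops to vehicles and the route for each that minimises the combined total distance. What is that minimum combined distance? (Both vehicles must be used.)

147 miles — the smallest possible combined total.

Try each way of splitting the stops between the two vehicles (each non-empty) and, for each split, find the best tour for each vehicle:
  {N1} + {N2, N3, N4, N5, N6}: 66 + 86 = 152
  {N2} + {N1, N3, N4, N5, N6}: 64 + 94 = 158
  {N1, N2} + {N3, N4, N5, N6}: 102 + 50 = 152
  {N3} + {N1, N2, N4, N5, N6}: 22 + 125 = 147
  {N1, N3} + {N2, N4, N5, N6}: 66 + 86 = 152
  {N2, N3} + {N1, N4, N5, N6}: 64 + 94 = 158
  … (31 splits in total)
Best: vehicle 1 Base → N3 → Base = 22; vehicle 2 Base → N1 → N2 → N6 → N5 → N4 → Base = 125; combined 147.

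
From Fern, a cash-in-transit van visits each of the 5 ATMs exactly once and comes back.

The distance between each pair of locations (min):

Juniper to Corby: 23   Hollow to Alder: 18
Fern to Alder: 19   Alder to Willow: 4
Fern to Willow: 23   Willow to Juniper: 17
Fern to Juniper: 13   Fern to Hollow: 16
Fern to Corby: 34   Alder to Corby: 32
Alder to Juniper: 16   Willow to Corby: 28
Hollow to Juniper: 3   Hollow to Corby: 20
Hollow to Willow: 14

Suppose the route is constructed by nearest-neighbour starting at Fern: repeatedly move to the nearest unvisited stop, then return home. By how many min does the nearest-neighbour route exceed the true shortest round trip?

13 min longer than the optimal tour.

Fern: Juniper=13, Hollow=16, Alder=19, Willow=23, Corby=34 ⇒ Juniper
Juniper: Hollow=3, Alder=16, Willow=17, Corby=23 ⇒ Hollow
Hollow: Willow=14, Alder=18, Corby=20 ⇒ Willow
Willow: Alder=4, Corby=28 ⇒ Alder
Alder: Corby=32 ⇒ Corby
NN route Fern → Juniper → Hollow → Willow → Alder → Corby → Fern costs 100.
Optimal: Fern → Alder → Willow → Corby → Hollow → Juniper → Fern costs 87 (by enumerating all 60 distinct tours).
Excess = 100 − 87 = 13.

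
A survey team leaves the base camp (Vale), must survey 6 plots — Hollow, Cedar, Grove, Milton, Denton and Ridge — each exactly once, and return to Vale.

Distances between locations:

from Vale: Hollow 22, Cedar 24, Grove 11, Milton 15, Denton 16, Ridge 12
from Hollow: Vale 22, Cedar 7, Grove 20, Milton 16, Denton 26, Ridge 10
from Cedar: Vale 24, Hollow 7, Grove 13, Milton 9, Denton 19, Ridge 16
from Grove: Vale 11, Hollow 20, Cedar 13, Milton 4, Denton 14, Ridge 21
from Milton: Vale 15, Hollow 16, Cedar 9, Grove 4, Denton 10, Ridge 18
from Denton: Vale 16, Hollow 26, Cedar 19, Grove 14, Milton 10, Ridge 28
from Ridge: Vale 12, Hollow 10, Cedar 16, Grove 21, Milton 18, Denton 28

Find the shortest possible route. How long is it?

Shortest round trip = 72.

With 6 stops there are 6!/2 = 360 distinct round trips (a route and its reverse cost the same).
Vale-Hollow-Cedar-Grove-Milton-Denton-Ridge-Vale: 22+7+13+4+10+28+12 = 96
Vale-Hollow-Cedar-Grove-Milton-Ridge-Denton-Vale: 22+7+13+4+18+28+16 = 108
Vale-Hollow-Cedar-Grove-Denton-Milton-Ridge-Vale: 22+7+13+14+10+18+12 = 96
Vale-Hollow-Cedar-Grove-Denton-Ridge-Milton-Vale: 22+7+13+14+28+18+15 = 117
Vale-Hollow-Cedar-Grove-Ridge-Milton-Denton-Vale: 22+7+13+21+18+10+16 = 107
Vale-Hollow-Cedar-Grove-Ridge-Denton-Milton-Vale: 22+7+13+21+28+10+15 = 116
Vale-Hollow-Cedar-Milton-Grove-Denton-Ridge-Vale: 22+7+9+4+14+28+12 = 96
Vale-Hollow-Cedar-Milton-Grove-Ridge-Denton-Vale: 22+7+9+4+21+28+16 = 107
… (352 more)
Vale-Denton-Grove-Milton-Cedar-Hollow-Ridge-Vale: 16+14+4+9+7+10+12 = 72  ← best
The minimum is 72.
One optimal route: Vale → Denton → Grove → Milton → Cedar → Hollow → Ridge → Vale (or its reverse).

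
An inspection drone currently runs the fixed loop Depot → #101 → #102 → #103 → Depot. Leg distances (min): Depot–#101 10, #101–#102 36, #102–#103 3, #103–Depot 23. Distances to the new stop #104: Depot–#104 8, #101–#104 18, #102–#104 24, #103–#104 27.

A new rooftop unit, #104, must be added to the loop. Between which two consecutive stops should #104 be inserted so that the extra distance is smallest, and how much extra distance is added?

+6 min — insert #104 between #101 and #102.

Insertion cost between consecutive stops i–j is d(i,#104) + d(#104,j) − d(i,j):
  between Depot and #101: 8 + 18 − 10 = 16
  between #101 and #102: 18 + 24 − 36 = 6
  between #102 and #103: 24 + 27 − 3 = 48
  between #103 and Depot: 27 + 8 − 23 = 12
Cheapest insertion is between #101 and #102, adding 6.
New total = 72 + 6 = 78.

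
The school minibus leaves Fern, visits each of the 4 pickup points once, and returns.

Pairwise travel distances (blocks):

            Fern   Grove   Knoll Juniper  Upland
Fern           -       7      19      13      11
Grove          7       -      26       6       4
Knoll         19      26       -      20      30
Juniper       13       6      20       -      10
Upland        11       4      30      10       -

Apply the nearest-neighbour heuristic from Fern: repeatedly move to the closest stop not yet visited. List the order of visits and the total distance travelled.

Total distance 60 blocks via the nearest-neighbour route Fern → Grove → Upland → Juniper → Knoll → Fern.

Fern → [Grove:7 / Upland:11 / Juniper:13 / Knoll:19] → Grove (7)
Grove → [Upland:4 / Juniper:6 / Knoll:26] → Upland (4)
Upland → [Juniper:10 / Knoll:30] → Juniper (10)
Juniper → [Knoll:20] → Knoll (20)
Return Knoll→Fern: 19.
Total = 7 + 4 + 10 + 20 + 19 = 60.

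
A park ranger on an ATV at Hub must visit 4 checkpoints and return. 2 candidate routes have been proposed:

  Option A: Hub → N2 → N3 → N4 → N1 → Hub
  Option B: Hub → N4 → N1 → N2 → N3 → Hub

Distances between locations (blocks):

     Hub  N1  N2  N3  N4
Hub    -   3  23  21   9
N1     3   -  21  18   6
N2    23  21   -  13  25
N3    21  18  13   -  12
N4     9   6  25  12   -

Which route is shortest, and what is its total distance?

Shortest is Option A, total 57 blocks.

Option A: 23 + 13 + 12 + 6 + 3 = 57
Option B: 9 + 6 + 21 + 13 + 21 = 70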